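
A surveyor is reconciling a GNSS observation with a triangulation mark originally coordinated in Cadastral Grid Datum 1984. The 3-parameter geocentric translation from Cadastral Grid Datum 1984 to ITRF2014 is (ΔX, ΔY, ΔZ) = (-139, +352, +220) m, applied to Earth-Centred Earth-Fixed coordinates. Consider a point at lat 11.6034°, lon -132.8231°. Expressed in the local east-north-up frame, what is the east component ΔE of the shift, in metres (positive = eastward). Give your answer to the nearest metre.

ΔE = -341 m

At φ = 11.6034°, λ = -132.8231°: sin φ = 0.201136, cos φ = 0.979563, sin λ = -0.733456, cos λ = -0.679737.
ΔE = −sin λ·ΔX + cos λ·ΔY = −(-0.733456)·(-139) + (-0.679737)·(352) = -341.22 m.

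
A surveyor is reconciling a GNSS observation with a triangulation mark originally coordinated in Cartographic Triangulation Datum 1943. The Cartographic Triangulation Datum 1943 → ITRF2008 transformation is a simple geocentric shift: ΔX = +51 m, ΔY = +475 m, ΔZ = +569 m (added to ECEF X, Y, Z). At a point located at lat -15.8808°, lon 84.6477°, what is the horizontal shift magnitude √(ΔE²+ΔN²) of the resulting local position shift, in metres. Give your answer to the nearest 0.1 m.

The local east axis at (φ, λ) is (−sin λ, cos λ, 0), so ΔE = −sin(84.6477°)·51 + cos(84.6477°)·475 = -6.47 m.
The local north axis is (−sin φ cos λ, −sin φ sin λ, cos φ), giving ΔN = 1.302 + 129.411 + 547.283 = 678.00 m.
Horizontal magnitude = √(ΔE² + ΔN²) = √((-6.47)² + 678.00²) = 678.03 m.

678.0 m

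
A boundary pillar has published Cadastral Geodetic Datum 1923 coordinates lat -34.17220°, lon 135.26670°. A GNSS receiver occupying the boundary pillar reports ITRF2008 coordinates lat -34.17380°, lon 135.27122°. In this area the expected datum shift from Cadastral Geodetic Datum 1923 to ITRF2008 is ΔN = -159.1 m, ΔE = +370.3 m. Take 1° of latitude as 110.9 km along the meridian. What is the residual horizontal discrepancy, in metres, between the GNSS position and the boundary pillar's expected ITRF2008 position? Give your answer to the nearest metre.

Observed coordinate differences: Δφ = -0.00160°, Δλ = +0.00452°.
Converting to metres (1° lat = 110900 m, cos φ = 0.827353): observed ΔN = -177.4 m, observed ΔE = 414.7 m.
Subtracting the expected shift leaves a residual of -177.4 − (-159.1) = -18.3 m north and 414.7 − (370.3) = 44.4 m east.
Residual distance = √((-18.3)² + 44.4²) = 48.1 m.

48 m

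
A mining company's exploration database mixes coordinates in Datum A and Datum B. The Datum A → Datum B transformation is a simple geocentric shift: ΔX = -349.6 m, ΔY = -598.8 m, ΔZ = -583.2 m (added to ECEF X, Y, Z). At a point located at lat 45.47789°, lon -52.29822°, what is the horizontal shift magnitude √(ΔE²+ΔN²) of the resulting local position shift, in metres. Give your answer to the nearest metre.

The local east axis at (φ, λ) is (−sin λ, cos λ, 0), so ΔE = −sin(-52.29822°)·(-349.6) + cos(-52.29822°)·(-598.8) = -642.80 m.
The local north axis is (−sin φ cos λ, −sin φ sin λ, cos φ), giving ΔN = 152.434 − 337.791 − 408.931 = -594.29 m.
Horizontal magnitude = √(ΔE² + ΔN²) = √((-642.80)² + (-594.29)²) = 875.43 m.

875 m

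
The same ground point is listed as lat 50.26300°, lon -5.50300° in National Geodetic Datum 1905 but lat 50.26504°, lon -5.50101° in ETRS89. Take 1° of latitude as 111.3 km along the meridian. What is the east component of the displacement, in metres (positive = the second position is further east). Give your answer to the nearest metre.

Δφ = 50.26504° − 50.26300° = +0.00204°; Δλ = -5.50101° − -5.50300° = +0.00199°.
ΔN = Δφ × 111300 = 227.1 m; ΔE = Δλ × 111300 × cos(50.26300°) = +0.00199 × 111300 × 0.639265 = 141.6 m.

ΔE = 142 m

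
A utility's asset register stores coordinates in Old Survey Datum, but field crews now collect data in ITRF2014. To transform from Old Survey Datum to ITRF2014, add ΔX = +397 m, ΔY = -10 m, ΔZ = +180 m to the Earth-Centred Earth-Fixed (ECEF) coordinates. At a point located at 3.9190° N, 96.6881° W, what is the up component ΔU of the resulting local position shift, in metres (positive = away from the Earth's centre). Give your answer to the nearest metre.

ΔU = -24 m

At φ = 3.9190°, λ = -96.6881°: sin φ = 0.068346, cos φ = 0.997662, sin λ = -0.993195, cos λ = -0.116464.
ΔU = cos φ cos λ·ΔX + cos φ sin λ·ΔY + sin φ·ΔZ = (0.997662)(-0.116464)(397) + (0.997662)(-0.993195)(-10) + (0.068346)(180) = -23.92 m.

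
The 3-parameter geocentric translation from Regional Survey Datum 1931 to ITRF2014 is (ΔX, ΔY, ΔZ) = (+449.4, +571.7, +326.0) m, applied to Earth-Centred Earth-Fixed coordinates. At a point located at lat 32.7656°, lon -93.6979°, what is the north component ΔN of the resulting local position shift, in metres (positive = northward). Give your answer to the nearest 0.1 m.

ΔN = 598.6 m

At φ = 32.7656°, λ = -93.6979°: sin φ = 0.541203, cos φ = 0.840892, sin λ = -0.997918, cos λ = -0.064496.
ΔN = −sin φ cos λ·ΔX − sin φ sin λ·ΔY + cos φ·ΔZ = −(0.541203)(-0.064496)(449.4) − (0.541203)(-0.997918)(571.7) + (0.840892)(326.0) = 598.58 m.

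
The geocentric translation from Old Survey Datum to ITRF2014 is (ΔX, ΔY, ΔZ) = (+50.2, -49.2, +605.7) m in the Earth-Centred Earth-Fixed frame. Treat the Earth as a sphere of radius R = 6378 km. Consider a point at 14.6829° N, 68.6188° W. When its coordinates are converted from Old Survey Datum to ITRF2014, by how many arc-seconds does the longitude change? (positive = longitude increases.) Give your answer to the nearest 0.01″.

Δλ = 0.96″

sin φ = 0.253469, cos φ = 0.967343, sin λ = -0.931175, cos λ = 0.364571.
East component: ΔE = −sin λ·ΔX + cos λ·ΔY = −(-0.931175)(50.2) + (0.364571)(-49.2) = 28.81 m.
1° of latitude spans πR/180 = 111317 m; at latitude φ, 1° of longitude spans that × cos φ = 107681.9 m, so Δλ = 28.81 / 107681.9 × 3600 = 0.963″.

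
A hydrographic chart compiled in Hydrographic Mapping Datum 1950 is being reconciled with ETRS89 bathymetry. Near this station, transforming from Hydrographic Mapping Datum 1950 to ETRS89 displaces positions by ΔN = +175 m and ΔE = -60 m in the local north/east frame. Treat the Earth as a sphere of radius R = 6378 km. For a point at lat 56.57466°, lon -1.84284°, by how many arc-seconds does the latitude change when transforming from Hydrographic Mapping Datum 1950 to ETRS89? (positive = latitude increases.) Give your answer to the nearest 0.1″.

Δφ = 5.7″

On a sphere of radius R, 1 rad of latitude = R, so Δφ = ΔN / R = 175.0 / 6378000 = 2.7438e-05 rad = 5.660″.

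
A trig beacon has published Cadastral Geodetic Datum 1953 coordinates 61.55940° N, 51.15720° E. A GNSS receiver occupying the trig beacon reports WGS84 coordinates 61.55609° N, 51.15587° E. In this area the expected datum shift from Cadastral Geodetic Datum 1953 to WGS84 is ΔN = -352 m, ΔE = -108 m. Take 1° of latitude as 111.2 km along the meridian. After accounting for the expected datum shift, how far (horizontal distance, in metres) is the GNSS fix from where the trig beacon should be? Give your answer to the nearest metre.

Observed coordinate differences: Δφ = -0.00331°, Δλ = -0.00133°.
Converting to metres (1° lat = 111200 m, cos φ = 0.476247): observed ΔN = -368.1 m, observed ΔE = -70.4 m.
Subtracting the expected shift leaves a residual of -368.1 − (-352) = -16.1 m north and -70.4 − (-108) = 37.6 m east.
Residual distance = √((-16.1)² + 37.6²) = 40.9 m.

41 m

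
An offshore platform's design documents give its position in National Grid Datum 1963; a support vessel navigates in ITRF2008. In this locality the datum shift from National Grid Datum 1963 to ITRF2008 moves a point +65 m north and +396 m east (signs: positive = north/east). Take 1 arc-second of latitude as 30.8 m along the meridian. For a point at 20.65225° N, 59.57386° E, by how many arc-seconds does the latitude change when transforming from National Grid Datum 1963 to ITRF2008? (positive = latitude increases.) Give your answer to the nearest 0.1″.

Δφ = 2.1″

1″ of latitude = 30.80 m, so Δφ = 65.0 / 30.80 = 2.110″.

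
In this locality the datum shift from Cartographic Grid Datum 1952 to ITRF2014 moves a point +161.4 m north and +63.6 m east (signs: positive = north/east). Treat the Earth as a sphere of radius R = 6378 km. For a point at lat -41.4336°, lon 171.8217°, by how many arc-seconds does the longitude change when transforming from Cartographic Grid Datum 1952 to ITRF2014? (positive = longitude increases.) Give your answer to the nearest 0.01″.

Δλ = 2.74″

At latitude -41.4336°, cos φ = 0.749723.
One radian of longitude at latitude φ spans R cos φ, so Δλ = ΔE / (R cos φ) = 63.6 / (6378000 × 0.749723) = 1.3301e-05 rad = 2.743″.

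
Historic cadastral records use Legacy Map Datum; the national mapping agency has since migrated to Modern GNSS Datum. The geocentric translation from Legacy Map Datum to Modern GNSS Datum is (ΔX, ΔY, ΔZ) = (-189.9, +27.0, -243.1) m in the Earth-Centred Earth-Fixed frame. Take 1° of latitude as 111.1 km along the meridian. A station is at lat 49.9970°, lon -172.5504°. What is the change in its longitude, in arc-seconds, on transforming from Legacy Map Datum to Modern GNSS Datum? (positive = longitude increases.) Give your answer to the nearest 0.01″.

Δλ = -2.59″

sin φ = 0.766011, cos φ = 0.642828, sin λ = -0.129654, cos λ = -0.991559.
East component: ΔE = −sin λ·ΔX + cos λ·ΔY = −(-0.129654)(-189.9) + (-0.991559)(27.0) = -51.39 m.
1° of latitude spans 111100 m; at latitude φ, 1° of longitude spans that × cos φ = 71418.2 m, so Δλ = -51.39 / 71418.2 × 3600 = -2.591″.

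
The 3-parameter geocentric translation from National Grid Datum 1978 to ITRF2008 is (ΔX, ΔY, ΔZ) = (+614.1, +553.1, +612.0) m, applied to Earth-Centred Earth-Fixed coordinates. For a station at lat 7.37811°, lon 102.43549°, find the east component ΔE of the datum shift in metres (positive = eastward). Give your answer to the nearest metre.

The local east axis at (φ, λ) is (−sin λ, cos λ, 0), so ΔE = −sin(102.43549°)·614.1 + cos(102.43549°)·553.1 = -718.80 m.

ΔE = -719 m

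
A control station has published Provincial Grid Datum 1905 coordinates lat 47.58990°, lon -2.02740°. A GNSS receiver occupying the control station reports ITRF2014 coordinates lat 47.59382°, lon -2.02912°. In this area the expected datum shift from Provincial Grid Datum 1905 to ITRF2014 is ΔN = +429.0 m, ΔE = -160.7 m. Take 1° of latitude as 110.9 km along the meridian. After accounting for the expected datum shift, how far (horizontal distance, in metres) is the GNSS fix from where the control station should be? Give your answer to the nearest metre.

33 m

Observed coordinate differences: Δφ = +0.00392°, Δλ = -0.00172°.
Converting to metres (1° lat = 110900 m, cos φ = 0.674433): observed ΔN = 434.7 m, observed ΔE = -128.6 m.
Subtracting the expected shift leaves a residual of 434.7 − (429.0) = 5.7 m north and -128.6 − (-160.7) = 32.1 m east.
Residual distance = √(5.7² + 32.1²) = 32.6 m.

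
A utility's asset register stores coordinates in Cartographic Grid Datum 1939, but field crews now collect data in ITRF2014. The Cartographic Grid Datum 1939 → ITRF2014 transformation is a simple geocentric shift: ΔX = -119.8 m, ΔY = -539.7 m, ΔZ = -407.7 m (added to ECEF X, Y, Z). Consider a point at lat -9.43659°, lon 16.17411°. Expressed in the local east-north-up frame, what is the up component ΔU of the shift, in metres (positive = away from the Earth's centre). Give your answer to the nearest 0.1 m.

The local up (radial) axis is (cos φ cos λ, cos φ sin λ, sin φ), giving ΔU = -113.501 − 148.303 + 66.845 = -194.96 m.

ΔU = -195.0 m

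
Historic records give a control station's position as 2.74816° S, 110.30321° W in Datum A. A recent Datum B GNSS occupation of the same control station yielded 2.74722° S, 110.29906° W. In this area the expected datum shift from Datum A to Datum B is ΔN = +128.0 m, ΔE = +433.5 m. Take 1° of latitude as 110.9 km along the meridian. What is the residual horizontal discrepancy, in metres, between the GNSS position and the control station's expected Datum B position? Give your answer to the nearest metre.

35 m

Observed coordinate differences: Δφ = +0.00094°, Δλ = +0.00415°.
Converting to metres (1° lat = 110900 m, cos φ = 0.998850): observed ΔN = 104.2 m, observed ΔE = 459.7 m.
Subtracting the expected shift leaves a residual of 104.2 − (128.0) = -23.8 m north and 459.7 − (433.5) = 26.2 m east.
Residual distance = √((-23.8)² + 26.2²) = 35.4 m.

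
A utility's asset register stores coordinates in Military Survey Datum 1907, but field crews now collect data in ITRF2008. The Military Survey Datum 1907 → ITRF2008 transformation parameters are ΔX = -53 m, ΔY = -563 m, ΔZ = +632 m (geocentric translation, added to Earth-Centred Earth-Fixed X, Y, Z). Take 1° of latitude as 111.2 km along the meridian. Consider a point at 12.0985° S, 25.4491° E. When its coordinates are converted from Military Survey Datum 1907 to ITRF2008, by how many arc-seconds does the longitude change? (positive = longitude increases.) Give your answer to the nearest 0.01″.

Δλ = -16.08″

sin φ = -0.209593, cos φ = 0.977789, sin λ = 0.429709, cos λ = 0.902967.
East component: ΔE = −sin λ·ΔX + cos λ·ΔY = −(0.429709)(-53) + (0.902967)(-563) = -485.60 m.
1° of latitude spans 111200 m; at latitude φ, 1° of longitude spans that × cos φ = 108730.1 m, so Δλ = -485.60 / 108730.1 × 3600 = -16.078″.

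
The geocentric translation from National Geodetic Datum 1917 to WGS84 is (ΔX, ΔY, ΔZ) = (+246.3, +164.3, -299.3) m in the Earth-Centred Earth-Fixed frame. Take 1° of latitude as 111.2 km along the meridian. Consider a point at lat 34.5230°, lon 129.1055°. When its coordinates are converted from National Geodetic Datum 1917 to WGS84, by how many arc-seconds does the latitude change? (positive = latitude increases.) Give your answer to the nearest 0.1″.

sin φ = 0.566737, cos φ = 0.823899, sin λ = 0.775986, cos λ = -0.630750.
North component: ΔN = −sin φ cos λ·ΔX − sin φ sin λ·ΔY + cos φ·ΔZ = −(0.566737)(-0.630750)(246.3) − (0.566737)(0.775986)(164.3) + (0.823899)(-299.3) = -230.80 m.
1° of latitude spans 111200 m, so Δφ = -230.80 / 111200 × 3600 = -7.472″.

Δφ = -7.5″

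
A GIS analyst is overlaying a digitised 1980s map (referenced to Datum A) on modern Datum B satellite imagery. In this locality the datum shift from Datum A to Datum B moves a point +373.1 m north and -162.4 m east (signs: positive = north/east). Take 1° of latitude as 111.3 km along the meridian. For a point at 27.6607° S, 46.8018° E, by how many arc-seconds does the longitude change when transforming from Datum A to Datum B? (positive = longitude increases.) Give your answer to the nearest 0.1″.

At latitude -27.6607°, cos φ = 0.885712.
1° of longitude at this latitude = 111.3 × cos φ = 98.58 km, so Δλ = -162.4 / 98579.8 = -0.0016474° = -5.931″.

Δλ = -5.9″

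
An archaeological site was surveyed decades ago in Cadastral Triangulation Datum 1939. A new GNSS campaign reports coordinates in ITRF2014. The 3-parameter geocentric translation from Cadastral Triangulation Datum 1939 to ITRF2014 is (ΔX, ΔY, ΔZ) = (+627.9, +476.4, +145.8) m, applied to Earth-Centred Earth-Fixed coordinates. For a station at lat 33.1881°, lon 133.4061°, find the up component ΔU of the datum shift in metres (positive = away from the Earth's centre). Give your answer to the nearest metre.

The local up (radial) axis is (cos φ cos λ, cos φ sin λ, sin φ), giving ΔU = -361.088 + 289.648 + 79.809 = 8.37 m.

ΔU = 8 m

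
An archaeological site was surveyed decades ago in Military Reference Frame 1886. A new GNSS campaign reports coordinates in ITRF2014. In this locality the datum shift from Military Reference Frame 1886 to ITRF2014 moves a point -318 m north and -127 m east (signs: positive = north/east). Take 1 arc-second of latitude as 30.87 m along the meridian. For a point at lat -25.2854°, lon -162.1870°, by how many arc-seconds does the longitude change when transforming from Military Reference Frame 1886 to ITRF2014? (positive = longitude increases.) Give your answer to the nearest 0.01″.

Δλ = -4.55″

At latitude -25.2854°, cos φ = 0.904191.
1″ of longitude at this latitude = 30.87 × cos φ = 27.9124 m, so Δλ = -127.0 / 27.9124 = -4.550″.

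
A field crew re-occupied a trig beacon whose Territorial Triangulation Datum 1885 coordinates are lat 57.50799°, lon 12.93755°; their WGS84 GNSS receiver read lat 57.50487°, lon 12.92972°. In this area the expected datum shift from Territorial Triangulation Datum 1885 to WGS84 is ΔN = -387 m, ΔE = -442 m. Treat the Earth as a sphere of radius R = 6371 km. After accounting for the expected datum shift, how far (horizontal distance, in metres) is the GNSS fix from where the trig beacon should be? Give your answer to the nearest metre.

48 m

Observed coordinate differences: Δφ = -0.00312°, Δλ = -0.00783°.
Converting to metres (1° lat = 111195 m, cos φ = 0.537182): observed ΔN = -346.9 m, observed ΔE = -467.7 m.
Subtracting the expected shift leaves a residual of -346.9 − (-387) = 40.1 m north and -467.7 − (-442) = -25.7 m east.
Residual distance = √(40.1² + (-25.7)²) = 47.6 m.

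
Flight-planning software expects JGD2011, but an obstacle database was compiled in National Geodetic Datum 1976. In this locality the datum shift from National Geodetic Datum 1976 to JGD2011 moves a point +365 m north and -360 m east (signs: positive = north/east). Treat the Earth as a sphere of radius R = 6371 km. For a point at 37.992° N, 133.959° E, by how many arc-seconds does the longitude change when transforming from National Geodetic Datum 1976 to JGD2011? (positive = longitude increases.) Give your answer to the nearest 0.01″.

At latitude 37.992°, cos φ = 0.788097.
One radian of longitude at latitude φ spans R cos φ, so Δλ = ΔE / (R cos φ) = -360.0 / (6371000 × 0.788097) = -7.1699e-05 rad = -14.789″.

Δλ = -14.79″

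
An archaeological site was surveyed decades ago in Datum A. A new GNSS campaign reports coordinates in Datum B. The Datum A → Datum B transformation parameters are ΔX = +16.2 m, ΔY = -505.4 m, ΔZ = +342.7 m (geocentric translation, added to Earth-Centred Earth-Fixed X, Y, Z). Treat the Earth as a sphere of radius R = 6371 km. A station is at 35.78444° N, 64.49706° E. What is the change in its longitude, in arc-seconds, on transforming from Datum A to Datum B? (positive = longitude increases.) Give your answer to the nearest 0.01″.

sin φ = 0.584737, cos φ = 0.811223, sin λ = 0.902563, cos λ = 0.430557.
East component: ΔE = −sin λ·ΔX + cos λ·ΔY = −(0.902563)(16.2) + (0.430557)(-505.4) = -232.23 m.
1° of latitude spans πR/180 = 111195 m; at latitude φ, 1° of longitude spans that × cos φ = 90203.8 m, so Δλ = -232.23 / 90203.8 × 3600 = -9.268″.

Δλ = -9.27″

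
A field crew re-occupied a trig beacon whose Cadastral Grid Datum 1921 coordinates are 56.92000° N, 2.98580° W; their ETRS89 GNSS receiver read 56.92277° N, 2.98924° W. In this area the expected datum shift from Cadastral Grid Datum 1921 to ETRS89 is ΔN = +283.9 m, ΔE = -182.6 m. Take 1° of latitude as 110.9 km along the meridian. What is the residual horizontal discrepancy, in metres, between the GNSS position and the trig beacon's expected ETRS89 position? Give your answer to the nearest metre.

35 m

Observed coordinate differences: Δφ = +0.00277°, Δλ = -0.00344°.
Converting to metres (1° lat = 110900 m, cos φ = 0.545810): observed ΔN = 307.2 m, observed ΔE = -208.2 m.
Subtracting the expected shift leaves a residual of 307.2 − (283.9) = 23.3 m north and -208.2 − (-182.6) = -25.6 m east.
Residual distance = √(23.3² + (-25.6)²) = 34.6 m.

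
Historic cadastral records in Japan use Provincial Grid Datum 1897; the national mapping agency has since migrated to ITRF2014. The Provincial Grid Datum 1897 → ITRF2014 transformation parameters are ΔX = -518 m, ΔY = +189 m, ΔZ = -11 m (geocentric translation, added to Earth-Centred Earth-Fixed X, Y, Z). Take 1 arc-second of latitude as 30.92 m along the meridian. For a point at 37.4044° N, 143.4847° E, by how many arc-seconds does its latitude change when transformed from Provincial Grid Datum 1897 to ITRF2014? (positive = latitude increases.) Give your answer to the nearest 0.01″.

Δφ = -10.67″

sin φ = 0.607437, cos φ = 0.794368, sin λ = 0.595037, cos λ = -0.803698.
North component: ΔN = −sin φ cos λ·ΔX − sin φ sin λ·ΔY + cos φ·ΔZ = −(0.607437)(-0.803698)(-518) − (0.607437)(0.595037)(189) + (0.794368)(-11) = -329.94 m.
1° of latitude spans 3600 × 30.92 = 111312 m, so Δφ = -329.94 / 111312 × 3600 = -10.671″.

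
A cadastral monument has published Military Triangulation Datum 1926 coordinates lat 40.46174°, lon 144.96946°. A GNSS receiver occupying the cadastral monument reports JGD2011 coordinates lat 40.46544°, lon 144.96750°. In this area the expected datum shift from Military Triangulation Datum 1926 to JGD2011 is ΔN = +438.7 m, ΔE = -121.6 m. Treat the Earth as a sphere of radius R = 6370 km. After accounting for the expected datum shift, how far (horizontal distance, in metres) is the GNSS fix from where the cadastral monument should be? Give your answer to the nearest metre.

52 m

Observed coordinate differences: Δφ = +0.00370°, Δλ = -0.00196°.
Converting to metres (1° lat = 111177 m, cos φ = 0.760839): observed ΔN = 411.4 m, observed ΔE = -165.8 m.
Subtracting the expected shift leaves a residual of 411.4 − (438.7) = -27.3 m north and -165.8 − (-121.6) = -44.2 m east.
Residual distance = √((-27.3)² + (-44.2)²) = 52.0 m.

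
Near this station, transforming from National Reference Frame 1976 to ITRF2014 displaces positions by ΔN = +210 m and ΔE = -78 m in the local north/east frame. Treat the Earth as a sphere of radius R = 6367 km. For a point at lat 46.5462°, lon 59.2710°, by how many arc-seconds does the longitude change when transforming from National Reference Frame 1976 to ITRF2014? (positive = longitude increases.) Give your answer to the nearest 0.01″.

At latitude 46.5462°, cos φ = 0.687769.
One radian of longitude at latitude φ spans R cos φ, so Δλ = ΔE / (R cos φ) = -78.0 / (6367000 × 0.687769) = -1.7812e-05 rad = -3.674″.

Δλ = -3.67″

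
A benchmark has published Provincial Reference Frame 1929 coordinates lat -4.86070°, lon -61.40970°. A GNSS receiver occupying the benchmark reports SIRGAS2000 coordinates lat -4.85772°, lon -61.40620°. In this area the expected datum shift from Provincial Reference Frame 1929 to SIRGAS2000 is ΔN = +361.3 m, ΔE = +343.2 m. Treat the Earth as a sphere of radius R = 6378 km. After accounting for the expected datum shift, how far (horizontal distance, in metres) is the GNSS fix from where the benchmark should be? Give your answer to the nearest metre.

Observed coordinate differences: Δφ = +0.00298°, Δλ = +0.00350°.
Converting to metres (1° lat = 111317 m, cos φ = 0.996404): observed ΔN = 331.7 m, observed ΔE = 388.2 m.
Subtracting the expected shift leaves a residual of 331.7 − (361.3) = -29.6 m north and 388.2 − (343.2) = 45.0 m east.
Residual distance = √((-29.6)² + 45.0²) = 53.9 m.

54 m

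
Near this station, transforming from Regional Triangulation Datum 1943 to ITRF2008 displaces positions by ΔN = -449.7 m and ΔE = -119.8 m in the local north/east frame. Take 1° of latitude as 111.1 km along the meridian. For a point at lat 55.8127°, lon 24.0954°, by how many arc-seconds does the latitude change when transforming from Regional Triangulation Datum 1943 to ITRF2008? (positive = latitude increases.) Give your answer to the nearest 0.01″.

Δφ = -14.57″

1° of latitude = 111.1 km, so Δφ = -449.7 / 111100 = -0.0040477° = -14.572″.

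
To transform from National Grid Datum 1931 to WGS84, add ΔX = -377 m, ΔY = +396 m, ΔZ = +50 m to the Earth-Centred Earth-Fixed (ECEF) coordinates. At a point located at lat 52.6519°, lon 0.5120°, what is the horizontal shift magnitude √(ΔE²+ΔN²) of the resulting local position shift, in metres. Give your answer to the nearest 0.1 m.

516.3 m

The local east axis at (φ, λ) is (−sin λ, cos λ, 0), so ΔE = −sin(0.5120°)·(-377) + cos(0.5120°)·396 = 399.35 m.
The local north axis is (−sin φ cos λ, −sin φ sin λ, cos φ), giving ΔN = 299.690 − 2.813 + 30.333 = 327.21 m.
Horizontal magnitude = √(ΔE² + ΔN²) = √(399.35² + 327.21²) = 516.28 m.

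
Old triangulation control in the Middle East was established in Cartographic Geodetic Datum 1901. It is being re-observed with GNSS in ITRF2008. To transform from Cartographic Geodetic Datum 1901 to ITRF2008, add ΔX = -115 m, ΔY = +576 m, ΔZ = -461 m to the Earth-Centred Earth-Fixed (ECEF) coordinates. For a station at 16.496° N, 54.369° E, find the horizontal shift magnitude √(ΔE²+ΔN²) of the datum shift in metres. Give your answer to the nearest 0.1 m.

702.2 m

At φ = 16.496°, λ = 54.369°: sin φ = 0.283948, cos φ = 0.958840, sin λ = 0.812786, cos λ = 0.582563.
ΔE = −sin λ·ΔX + cos λ·ΔY = −(0.812786)·(-115) + (0.582563)·(576) = 429.03 m.
ΔN = −sin φ cos λ·ΔX − sin φ sin λ·ΔY + cos φ·ΔZ = −(0.283948)(0.582563)(-115) − (0.283948)(0.812786)(576) + (0.958840)(-461) = -555.94 m.
Horizontal magnitude = √(ΔE² + ΔN²) = √(429.03² + (-555.94)²) = 702.23 m.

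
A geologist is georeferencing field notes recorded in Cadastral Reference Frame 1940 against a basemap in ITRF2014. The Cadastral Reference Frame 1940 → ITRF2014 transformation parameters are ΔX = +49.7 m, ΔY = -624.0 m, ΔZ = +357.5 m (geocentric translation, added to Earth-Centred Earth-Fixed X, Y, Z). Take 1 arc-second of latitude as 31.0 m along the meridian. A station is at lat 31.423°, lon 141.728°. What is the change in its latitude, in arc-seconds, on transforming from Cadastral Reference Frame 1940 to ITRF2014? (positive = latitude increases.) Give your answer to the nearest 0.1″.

Δφ = 17.0″

sin φ = 0.521352, cos φ = 0.853342, sin λ = 0.619395, cos λ = -0.785079.
North component: ΔN = −sin φ cos λ·ΔX − sin φ sin λ·ΔY + cos φ·ΔZ = −(0.521352)(-0.785079)(49.7) − (0.521352)(0.619395)(-624.0) + (0.853342)(357.5) = 526.92 m.
1° of latitude spans 3600 × 31.00 = 111600 m, so Δφ = 526.92 / 111600 × 3600 = 16.997″.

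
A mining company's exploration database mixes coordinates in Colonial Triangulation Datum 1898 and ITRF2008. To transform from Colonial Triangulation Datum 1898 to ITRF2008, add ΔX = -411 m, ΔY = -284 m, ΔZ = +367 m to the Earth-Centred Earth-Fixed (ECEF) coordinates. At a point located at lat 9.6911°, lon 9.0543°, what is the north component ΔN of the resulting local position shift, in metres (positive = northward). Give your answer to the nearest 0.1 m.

At φ = 9.6911°, λ = 9.0543°: sin φ = 0.168336, cos φ = 0.985730, sin λ = 0.157370, cos λ = 0.987540.
ΔN = −sin φ cos λ·ΔX − sin φ sin λ·ΔY + cos φ·ΔZ = −(0.168336)(0.987540)(-411) − (0.168336)(0.157370)(-284) + (0.985730)(367) = 437.61 m.

ΔN = 437.6 m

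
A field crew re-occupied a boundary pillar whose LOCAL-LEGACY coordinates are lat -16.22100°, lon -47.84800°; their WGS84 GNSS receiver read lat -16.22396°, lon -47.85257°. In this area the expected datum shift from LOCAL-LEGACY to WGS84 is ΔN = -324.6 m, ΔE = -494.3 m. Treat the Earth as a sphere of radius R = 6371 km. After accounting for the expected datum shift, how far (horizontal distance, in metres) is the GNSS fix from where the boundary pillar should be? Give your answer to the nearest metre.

8 m

Observed coordinate differences: Δφ = -0.00296°, Δλ = -0.00457°.
Converting to metres (1° lat = 111195 m, cos φ = 0.960191): observed ΔN = -329.1 m, observed ΔE = -487.9 m.
Subtracting the expected shift leaves a residual of -329.1 − (-324.6) = -4.5 m north and -487.9 − (-494.3) = 6.4 m east.
Residual distance = √((-4.5)² + 6.4²) = 7.8 m.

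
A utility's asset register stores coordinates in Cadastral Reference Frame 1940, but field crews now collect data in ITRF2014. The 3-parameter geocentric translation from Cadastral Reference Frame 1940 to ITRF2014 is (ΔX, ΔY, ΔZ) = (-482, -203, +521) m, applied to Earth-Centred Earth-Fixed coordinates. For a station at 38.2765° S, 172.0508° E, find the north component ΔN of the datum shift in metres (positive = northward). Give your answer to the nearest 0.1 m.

ΔN = 687.3 m

At φ = -38.2765°, λ = 172.0508°: sin φ = -0.619457, cos φ = 0.785031, sin λ = 0.138295, cos λ = -0.990391.
ΔN = −sin φ cos λ·ΔX − sin φ sin λ·ΔY + cos φ·ΔZ = −(-0.619457)(-0.990391)(-482) − (-0.619457)(0.138295)(-203) + (0.785031)(521) = 687.32 m.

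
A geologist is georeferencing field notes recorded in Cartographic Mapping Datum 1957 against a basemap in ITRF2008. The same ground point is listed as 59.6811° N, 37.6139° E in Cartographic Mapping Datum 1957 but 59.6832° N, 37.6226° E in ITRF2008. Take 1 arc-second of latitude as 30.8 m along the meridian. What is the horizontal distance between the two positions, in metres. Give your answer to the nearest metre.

Δφ = 59.6832° − 59.6811° = +0.0021°; Δλ = 37.6226° − 37.6139° = +0.0087°.
1° of latitude = 3600 × 30.80 = 110880 m.
ΔN = Δφ × 110880 = 232.8 m; ΔE = Δλ × 110880 × cos(59.6811°) = +0.0087 × 110880 × 0.504812 = 487.0 m.
Distance = √(ΔE² + ΔN²) = √(487.0² + 232.8²) = 539.8 m.

540 m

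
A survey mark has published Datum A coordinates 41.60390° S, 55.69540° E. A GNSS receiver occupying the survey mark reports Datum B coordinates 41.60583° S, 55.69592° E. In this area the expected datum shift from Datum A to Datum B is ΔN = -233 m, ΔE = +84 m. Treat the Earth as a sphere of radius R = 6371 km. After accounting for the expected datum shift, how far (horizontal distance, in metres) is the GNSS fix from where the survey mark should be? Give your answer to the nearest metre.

45 m

Observed coordinate differences: Δφ = -0.00193°, Δλ = +0.00052°.
Converting to metres (1° lat = 111195 m, cos φ = 0.747753): observed ΔN = -214.6 m, observed ΔE = 43.2 m.
Subtracting the expected shift leaves a residual of -214.6 − (-233) = 18.4 m north and 43.2 − (84) = -40.8 m east.
Residual distance = √(18.4² + (-40.8)²) = 44.7 m.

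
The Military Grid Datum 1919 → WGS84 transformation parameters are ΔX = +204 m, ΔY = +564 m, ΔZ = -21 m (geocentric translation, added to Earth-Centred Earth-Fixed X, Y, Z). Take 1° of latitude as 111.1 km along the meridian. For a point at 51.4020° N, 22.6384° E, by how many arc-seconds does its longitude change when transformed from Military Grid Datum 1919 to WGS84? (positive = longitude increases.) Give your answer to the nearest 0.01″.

sin φ = 0.781542, cos φ = 0.623852, sin λ = 0.384914, cos λ = 0.922952.
East component: ΔE = −sin λ·ΔX + cos λ·ΔY = −(0.384914)(204) + (0.922952)(564) = 442.02 m.
1° of latitude spans 111100 m; at latitude φ, 1° of longitude spans that × cos φ = 69310.0 m, so Δλ = 442.02 / 69310.0 × 3600 = 22.959″.

Δλ = 22.96″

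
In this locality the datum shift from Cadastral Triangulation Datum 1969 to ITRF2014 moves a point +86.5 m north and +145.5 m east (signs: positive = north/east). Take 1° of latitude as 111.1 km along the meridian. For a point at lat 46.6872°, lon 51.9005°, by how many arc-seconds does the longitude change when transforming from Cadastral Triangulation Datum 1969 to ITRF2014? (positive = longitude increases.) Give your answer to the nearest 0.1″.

At latitude 46.6872°, cos φ = 0.685981.
1° of longitude at this latitude = 111.1 × cos φ = 76.21 km, so Δλ = 145.5 / 76212.5 = 0.0019091° = 6.873″.

Δλ = 6.9″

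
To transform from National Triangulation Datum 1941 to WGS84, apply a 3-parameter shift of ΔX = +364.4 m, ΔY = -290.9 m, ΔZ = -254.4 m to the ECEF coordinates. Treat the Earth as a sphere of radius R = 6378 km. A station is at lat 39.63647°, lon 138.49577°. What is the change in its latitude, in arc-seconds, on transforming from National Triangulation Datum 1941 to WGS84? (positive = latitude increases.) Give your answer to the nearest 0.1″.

Δφ = 3.3″

sin φ = 0.637914, cos φ = 0.770107, sin λ = 0.662675, cos λ = -0.748907.
North component: ΔN = −sin φ cos λ·ΔX − sin φ sin λ·ΔY + cos φ·ΔZ = −(0.637914)(-0.748907)(364.4) − (0.637914)(0.662675)(-290.9) + (0.770107)(-254.4) = 101.14 m.
1° of latitude spans πR/180 = 111317 m, so Δφ = 101.14 / 111317 × 3600 = 3.271″.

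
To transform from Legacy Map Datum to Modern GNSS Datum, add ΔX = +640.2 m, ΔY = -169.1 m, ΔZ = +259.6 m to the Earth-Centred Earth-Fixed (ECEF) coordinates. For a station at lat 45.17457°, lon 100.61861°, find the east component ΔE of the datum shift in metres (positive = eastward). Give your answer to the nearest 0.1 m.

The local east axis at (φ, λ) is (−sin λ, cos λ, 0), so ΔE = −sin(100.61861°)·640.2 + cos(100.61861°)·(-169.1) = -598.08 m.

ΔE = -598.1 m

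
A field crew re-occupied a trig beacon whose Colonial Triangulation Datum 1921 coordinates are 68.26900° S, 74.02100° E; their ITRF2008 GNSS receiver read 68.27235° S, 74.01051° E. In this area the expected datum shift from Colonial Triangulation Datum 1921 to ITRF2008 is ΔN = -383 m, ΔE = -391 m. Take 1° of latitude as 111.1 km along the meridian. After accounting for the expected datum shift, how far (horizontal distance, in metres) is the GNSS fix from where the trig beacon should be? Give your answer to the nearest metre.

Observed coordinate differences: Δφ = -0.00335°, Δλ = -0.01049°.
Converting to metres (1° lat = 111100 m, cos φ = 0.370249): observed ΔN = -372.2 m, observed ΔE = -431.5 m.
Subtracting the expected shift leaves a residual of -372.2 − (-383) = 10.8 m north and -431.5 − (-391) = -40.5 m east.
Residual distance = √(10.8² + (-40.5)²) = 41.9 m.

42 m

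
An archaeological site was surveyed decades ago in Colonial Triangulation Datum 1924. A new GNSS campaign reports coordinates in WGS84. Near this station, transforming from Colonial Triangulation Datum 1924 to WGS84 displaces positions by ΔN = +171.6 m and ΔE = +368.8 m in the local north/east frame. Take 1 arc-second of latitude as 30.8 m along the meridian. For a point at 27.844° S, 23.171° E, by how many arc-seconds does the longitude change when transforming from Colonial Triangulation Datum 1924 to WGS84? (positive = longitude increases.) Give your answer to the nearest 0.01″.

At latitude -27.844°, cos φ = 0.884223.
1″ of longitude at this latitude = 30.80 × cos φ = 27.2341 m, so Δλ = 368.8 / 27.2341 = 13.542″.

Δλ = 13.54″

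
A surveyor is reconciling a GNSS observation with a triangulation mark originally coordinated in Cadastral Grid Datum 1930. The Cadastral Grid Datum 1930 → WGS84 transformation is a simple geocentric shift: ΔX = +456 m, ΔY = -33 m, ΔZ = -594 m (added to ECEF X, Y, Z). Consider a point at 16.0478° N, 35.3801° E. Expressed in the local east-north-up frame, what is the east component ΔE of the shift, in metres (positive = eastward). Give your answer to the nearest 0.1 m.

ΔE = -290.9 m

At φ = 16.0478°, λ = 35.3801°: sin φ = 0.276439, cos φ = 0.961031, sin λ = 0.578998, cos λ = 0.815329.
ΔE = −sin λ·ΔX + cos λ·ΔY = −(0.578998)·(456) + (0.815329)·(-33) = -290.93 m.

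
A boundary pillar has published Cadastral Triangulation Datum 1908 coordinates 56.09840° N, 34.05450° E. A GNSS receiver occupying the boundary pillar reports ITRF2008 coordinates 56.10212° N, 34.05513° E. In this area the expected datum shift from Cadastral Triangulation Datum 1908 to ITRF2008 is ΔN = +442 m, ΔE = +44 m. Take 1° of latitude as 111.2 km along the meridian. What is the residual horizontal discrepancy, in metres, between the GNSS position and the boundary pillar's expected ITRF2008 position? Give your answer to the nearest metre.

29 m

Observed coordinate differences: Δφ = +0.00372°, Δλ = +0.00063°.
Converting to metres (1° lat = 111200 m, cos φ = 0.557768): observed ΔN = 413.7 m, observed ΔE = 39.1 m.
Subtracting the expected shift leaves a residual of 413.7 − (442) = -28.3 m north and 39.1 − (44) = -4.9 m east.
Residual distance = √((-28.3)² + (-4.9)²) = 28.8 m.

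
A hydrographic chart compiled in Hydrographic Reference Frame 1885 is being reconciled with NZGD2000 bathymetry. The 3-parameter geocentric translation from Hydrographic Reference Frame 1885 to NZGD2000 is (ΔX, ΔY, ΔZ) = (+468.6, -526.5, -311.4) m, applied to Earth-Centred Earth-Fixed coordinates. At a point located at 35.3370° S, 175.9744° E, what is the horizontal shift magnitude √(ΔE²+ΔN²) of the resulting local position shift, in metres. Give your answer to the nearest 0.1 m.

At φ = -35.3370°, λ = 175.9744°: sin φ = -0.578385, cos φ = 0.815764, sin λ = 0.070202, cos λ = -0.997533.
ΔE = −sin λ·ΔX + cos λ·ΔY = −(0.070202)·(468.6) + (-0.997533)·(-526.5) = 492.30 m.
ΔN = −sin φ cos λ·ΔX − sin φ sin λ·ΔY + cos φ·ΔZ = −(-0.578385)(-0.997533)(468.6) − (-0.578385)(0.070202)(-526.5) + (0.815764)(-311.4) = -545.77 m.
Horizontal magnitude = √(ΔE² + ΔN²) = √(492.30² + (-545.77)²) = 735.00 m.

735.0 m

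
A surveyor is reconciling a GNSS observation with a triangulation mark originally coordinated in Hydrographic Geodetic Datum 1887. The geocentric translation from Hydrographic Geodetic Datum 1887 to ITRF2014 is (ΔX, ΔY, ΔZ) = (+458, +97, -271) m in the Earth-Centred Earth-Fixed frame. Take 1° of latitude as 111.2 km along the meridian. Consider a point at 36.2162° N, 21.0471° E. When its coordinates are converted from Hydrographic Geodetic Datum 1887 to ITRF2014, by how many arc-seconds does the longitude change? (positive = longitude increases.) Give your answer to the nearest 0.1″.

Δλ = -3.0″

sin φ = 0.590834, cos φ = 0.806793, sin λ = 0.359135, cos λ = 0.933286.
East component: ΔE = −sin λ·ΔX + cos λ·ΔY = −(0.359135)(458) + (0.933286)(97) = -73.96 m.
1° of latitude spans 111200 m; at latitude φ, 1° of longitude spans that × cos φ = 89715.4 m, so Δλ = -73.96 / 89715.4 × 3600 = -2.968″.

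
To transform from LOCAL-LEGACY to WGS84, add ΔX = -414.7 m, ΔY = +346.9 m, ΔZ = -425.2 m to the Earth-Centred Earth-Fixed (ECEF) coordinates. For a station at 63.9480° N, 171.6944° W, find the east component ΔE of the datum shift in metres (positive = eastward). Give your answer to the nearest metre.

ΔE = -403 m

At φ = 63.9480°, λ = -171.6944°: sin φ = 0.898396, cos φ = 0.439187, sin λ = -0.144453, cos λ = -0.989512.
ΔE = −sin λ·ΔX + cos λ·ΔY = −(-0.144453)·(-414.7) + (-0.989512)·(346.9) = -403.17 m.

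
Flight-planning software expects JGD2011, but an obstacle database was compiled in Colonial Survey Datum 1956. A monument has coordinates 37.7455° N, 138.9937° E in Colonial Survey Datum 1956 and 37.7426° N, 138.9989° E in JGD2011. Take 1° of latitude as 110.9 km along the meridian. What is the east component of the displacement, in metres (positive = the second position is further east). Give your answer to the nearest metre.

Δφ = 37.7426° − 37.7455° = -0.0029°; Δλ = 138.9989° − 138.9937° = +0.0052°.
ΔN = Δφ × 110900 = -321.6 m; ΔE = Δλ × 110900 × cos(37.7455°) = +0.0052 × 110900 × 0.790738 = 456.0 m.

ΔE = 456 m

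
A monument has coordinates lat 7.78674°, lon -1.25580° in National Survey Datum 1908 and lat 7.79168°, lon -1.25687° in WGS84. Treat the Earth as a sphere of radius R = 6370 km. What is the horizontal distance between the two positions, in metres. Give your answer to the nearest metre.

562 m

Δφ = 7.79168° − 7.78674° = +0.00494°; Δλ = -1.25687° − -1.25580° = -0.00107°.
1° along a meridian = πR/180 = 111177 m.
ΔN = Δφ × 111177 = 549.2 m; ΔE = Δλ × 111177 × cos(7.78674°) = -0.00107 × 111177 × 0.990779 = -117.9 m.
Distance = √(ΔE² + ΔN²) = √((-117.9)² + 549.2²) = 561.7 m.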